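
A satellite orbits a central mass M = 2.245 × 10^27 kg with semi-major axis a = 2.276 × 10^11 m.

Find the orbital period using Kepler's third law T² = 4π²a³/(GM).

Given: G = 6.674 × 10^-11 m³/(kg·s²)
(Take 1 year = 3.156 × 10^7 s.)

GM = G · M = 6.674e-11 · 2.245e+27 = 1.49831e+17 m³/s².
Kepler's third law: T = 2π √(a³ / GM).
Substituting a = 2.276e+11 m and GM = 1.49831e+17 m³/s²:
T = 2π √((2.276e+11)³ / 1.49831e+17) s
T ≈ 1.763e+09 s = 55.85 years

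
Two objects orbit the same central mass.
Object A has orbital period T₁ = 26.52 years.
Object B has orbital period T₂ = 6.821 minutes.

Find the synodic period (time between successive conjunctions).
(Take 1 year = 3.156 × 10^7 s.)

Convert to SI: T₁ = 26.52 years = 8.36971e+08 s; T₂ = 6.821 minutes = 409.26 s.
T_syn = |T₁ · T₂ / (T₁ − T₂)|.
T_syn = |8.36971e+08 · 409.26 / (8.36971e+08 − 409.26)| s ≈ 409.3 s = 6.821 minutes.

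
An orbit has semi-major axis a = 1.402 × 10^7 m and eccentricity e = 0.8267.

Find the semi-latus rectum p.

p = a (1 − e²).
p = 1.402e+07 · (1 − (0.8267)²) = 1.402e+07 · 0.316567 ≈ 4.438e+06 m = 4.438 × 10^6 m.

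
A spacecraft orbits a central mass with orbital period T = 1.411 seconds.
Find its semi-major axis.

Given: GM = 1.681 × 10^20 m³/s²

Invert Kepler's third law: a = (GM · T² / (4π²))^(1/3).
Substituting T = 1.411 s and GM = 1.681e+20 m³/s²:
a = (1.681e+20 · (1.411)² / (4π²))^(1/3) m
a ≈ 2.039e+06 m = 2.039 × 10^6 m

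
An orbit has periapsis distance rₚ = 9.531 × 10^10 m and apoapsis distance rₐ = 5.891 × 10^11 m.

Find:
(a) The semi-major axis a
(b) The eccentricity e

(a) a = (rₚ + rₐ) / 2 = (9.531e+10 + 5.891e+11) / 2 ≈ 3.422e+11 m = 3.422 × 10^11 m.
(b) e = (rₐ − rₚ) / (rₐ + rₚ) = (5.891e+11 − 9.531e+10) / (5.891e+11 + 9.531e+10) ≈ 0.7215.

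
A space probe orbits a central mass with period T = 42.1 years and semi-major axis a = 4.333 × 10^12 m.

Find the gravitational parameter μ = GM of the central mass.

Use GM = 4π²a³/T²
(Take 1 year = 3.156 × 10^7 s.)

Convert to SI: T = 42.1 years = 1.32868e+09 s.
GM = 4π² · a³ / T².
GM = 4π² · (4.333e+12)³ / (1.32868e+09)² m³/s² ≈ 1.819e+21 m³/s² = 1.819 × 10^21 m³/s².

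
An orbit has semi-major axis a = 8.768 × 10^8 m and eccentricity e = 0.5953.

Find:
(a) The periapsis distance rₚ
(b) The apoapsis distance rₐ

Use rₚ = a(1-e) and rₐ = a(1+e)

(a) rₚ = a(1 − e) = 8.768e+08 · (1 − 0.5953) = 8.768e+08 · 0.4047 ≈ 3.548e+08 m = 3.548 × 10^8 m.
(b) rₐ = a(1 + e) = 8.768e+08 · (1 + 0.5953) = 8.768e+08 · 1.5953 ≈ 1.399e+09 m = 1.399 × 10^9 m.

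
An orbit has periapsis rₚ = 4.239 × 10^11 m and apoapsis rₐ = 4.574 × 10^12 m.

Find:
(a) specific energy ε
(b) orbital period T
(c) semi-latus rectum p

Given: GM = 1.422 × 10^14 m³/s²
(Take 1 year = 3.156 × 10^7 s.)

(a) With a = (rₚ + rₐ)/2 = 2.49895e+12 m, ε = −GM/(2a) = −1.422e+14/(2 · 2.49895e+12) J/kg ≈ -28.45 J/kg
(b) With a = (rₚ + rₐ)/2 = 2.49895e+12 m, T = 2π √(a³/GM) = 2π √((2.49895e+12)³/1.422e+14) s ≈ 2.081e+12 s
(c) From a = (rₚ + rₐ)/2 = 2.49895e+12 m and e = (rₐ − rₚ)/(rₐ + rₚ) = 0.830369, p = a(1 − e²) = 2.49895e+12 · (1 − (0.830369)²) ≈ 7.759e+11 m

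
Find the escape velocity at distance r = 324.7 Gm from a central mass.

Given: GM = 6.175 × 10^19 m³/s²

Convert to SI: r = 324.7 Gm = 3.247e+11 m.
Escape velocity comes from setting total energy to zero: ½v² − GM/r = 0 ⇒ v_esc = √(2GM / r).
v_esc = √(2 · 6.175e+19 / 3.247e+11) m/s ≈ 1.95e+04 m/s = 19.5 km/s.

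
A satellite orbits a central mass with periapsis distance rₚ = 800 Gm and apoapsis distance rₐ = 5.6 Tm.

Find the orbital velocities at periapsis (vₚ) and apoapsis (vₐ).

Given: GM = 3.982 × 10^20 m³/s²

Convert to SI: rₚ = 800 Gm = 8e+11 m; rₐ = 5.6 Tm = 5.6e+12 m.
Use the vis-viva equation v² = GM(2/r − 1/a) with a = (rₚ + rₐ)/2 = (8e+11 + 5.6e+12)/2 = 3.2e+12 m.
vₚ = √(GM · (2/rₚ − 1/a)) = √(3.982e+20 · (2/8e+11 − 1/3.2e+12)) m/s ≈ 2.951e+04 m/s = 29.51 km/s.
vₐ = √(GM · (2/rₐ − 1/a)) = √(3.982e+20 · (2/5.6e+12 − 1/3.2e+12)) m/s ≈ 4216 m/s = 4.216 km/s.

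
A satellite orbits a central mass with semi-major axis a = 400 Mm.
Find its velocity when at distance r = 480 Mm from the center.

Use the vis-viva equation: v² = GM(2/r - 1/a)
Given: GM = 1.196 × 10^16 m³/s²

Convert to SI: a = 400 Mm = 4e+08 m; r = 480 Mm = 4.8e+08 m.
Vis-viva: v = √(GM · (2/r − 1/a)).
2/r − 1/a = 2/4.8e+08 − 1/4e+08 = 1.66667e-09 m⁻¹.
v = √(1.196e+16 · 1.66667e-09) m/s ≈ 4465 m/s = 4.465 km/s.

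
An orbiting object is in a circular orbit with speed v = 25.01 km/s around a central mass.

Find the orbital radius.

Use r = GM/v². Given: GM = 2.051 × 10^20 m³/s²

Convert to SI: v = 25.01 km/s = 25010 m/s.
For a circular orbit, v² = GM / r, so r = GM / v².
r = 2.051e+20 / (25010)² m ≈ 3.279e+11 m = 327.9 Gm.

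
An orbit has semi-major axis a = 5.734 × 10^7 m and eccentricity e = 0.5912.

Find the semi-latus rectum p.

p = a (1 − e²).
p = 5.734e+07 · (1 − (0.5912)²) = 5.734e+07 · 0.650483 ≈ 3.73e+07 m = 3.73 × 10^7 m.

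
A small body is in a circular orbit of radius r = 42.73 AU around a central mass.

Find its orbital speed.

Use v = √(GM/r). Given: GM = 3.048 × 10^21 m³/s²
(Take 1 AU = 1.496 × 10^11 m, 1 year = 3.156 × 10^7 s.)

Convert to SI: r = 42.73 AU = 6.39241e+12 m.
For a circular orbit, gravity supplies the centripetal force, so v = √(GM / r).
v = √(3.048e+21 / 6.39241e+12) m/s ≈ 2.184e+04 m/s = 4.607 AU/year.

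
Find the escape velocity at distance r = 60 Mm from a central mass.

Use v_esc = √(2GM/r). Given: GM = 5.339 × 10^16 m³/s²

Convert to SI: r = 60 Mm = 6e+07 m.
Escape velocity comes from setting total energy to zero: ½v² − GM/r = 0 ⇒ v_esc = √(2GM / r).
v_esc = √(2 · 5.339e+16 / 6e+07) m/s ≈ 4.219e+04 m/s = 42.19 km/s.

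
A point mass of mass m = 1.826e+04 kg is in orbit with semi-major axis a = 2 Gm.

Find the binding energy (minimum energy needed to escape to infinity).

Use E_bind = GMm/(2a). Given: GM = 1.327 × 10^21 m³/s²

Convert to SI: a = 2 Gm = 2e+09 m.
Total orbital energy is E = −GMm/(2a); binding energy is E_bind = −E = GMm/(2a).
E_bind = 1.327e+21 · 1.826e+04 / (2 · 2e+09) J ≈ 6.058e+15 J = 6.058 PJ.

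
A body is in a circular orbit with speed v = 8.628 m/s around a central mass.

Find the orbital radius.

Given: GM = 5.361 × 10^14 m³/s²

For a circular orbit, v² = GM / r, so r = GM / v².
r = 5.361e+14 / (8.628)² m ≈ 7.202e+12 m = 7.202 Tm.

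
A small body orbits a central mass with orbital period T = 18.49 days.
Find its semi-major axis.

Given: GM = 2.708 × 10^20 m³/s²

Convert to SI: T = 18.49 days = 1.59754e+06 s.
Invert Kepler's third law: a = (GM · T² / (4π²))^(1/3).
Substituting T = 1.59754e+06 s and GM = 2.708e+20 m³/s²:
a = (2.708e+20 · (1.59754e+06)² / (4π²))^(1/3) m
a ≈ 2.597e+10 m = 25.97 Gm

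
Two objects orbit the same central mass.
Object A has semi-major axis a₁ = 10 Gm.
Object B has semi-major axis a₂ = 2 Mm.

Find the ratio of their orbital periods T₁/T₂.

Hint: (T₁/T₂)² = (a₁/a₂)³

Convert to SI: a₁ = 10 Gm = 1e+10 m; a₂ = 2 Mm = 2e+06 m.
From Kepler's third law, (T₁/T₂)² = (a₁/a₂)³, so T₁/T₂ = (a₁/a₂)^(3/2).
a₁/a₂ = 1e+10 / 2e+06 = 5000.
T₁/T₂ = (5000)^(3/2) ≈ 3.536e+05.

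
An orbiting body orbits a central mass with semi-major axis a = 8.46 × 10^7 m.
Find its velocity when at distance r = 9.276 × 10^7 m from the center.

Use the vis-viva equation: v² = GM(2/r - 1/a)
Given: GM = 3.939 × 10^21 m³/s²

Vis-viva: v = √(GM · (2/r − 1/a)).
2/r − 1/a = 2/9.276e+07 − 1/8.46e+07 = 9.74069e-09 m⁻¹.
v = √(3.939e+21 · 9.74069e-09) m/s ≈ 6.194e+06 m/s = 6194 km/s.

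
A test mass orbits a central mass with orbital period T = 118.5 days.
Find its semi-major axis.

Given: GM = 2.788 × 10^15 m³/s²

Convert to SI: T = 118.5 days = 1.02384e+07 s.
Invert Kepler's third law: a = (GM · T² / (4π²))^(1/3).
Substituting T = 1.02384e+07 s and GM = 2.788e+15 m³/s²:
a = (2.788e+15 · (1.02384e+07)² / (4π²))^(1/3) m
a ≈ 1.949e+09 m = 1.949 Gm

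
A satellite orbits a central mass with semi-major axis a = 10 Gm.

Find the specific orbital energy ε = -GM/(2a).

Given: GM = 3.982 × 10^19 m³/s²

Convert to SI: a = 10 Gm = 1e+10 m.
ε = −GM / (2a).
ε = −3.982e+19 / (2 · 1e+10) J/kg ≈ -1.991e+09 J/kg = -1.991 GJ/kg.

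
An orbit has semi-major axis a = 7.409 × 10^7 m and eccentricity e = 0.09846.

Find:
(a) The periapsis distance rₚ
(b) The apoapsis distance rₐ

(a) rₚ = a(1 − e) = 7.409e+07 · (1 − 0.09846) = 7.409e+07 · 0.90154 ≈ 6.68e+07 m = 6.68 × 10^7 m.
(b) rₐ = a(1 + e) = 7.409e+07 · (1 + 0.09846) = 7.409e+07 · 1.09846 ≈ 8.138e+07 m = 8.138 × 10^7 m.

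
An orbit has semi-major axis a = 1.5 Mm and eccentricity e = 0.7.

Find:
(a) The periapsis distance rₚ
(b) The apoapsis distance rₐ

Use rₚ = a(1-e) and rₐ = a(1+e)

Convert to SI: a = 1.5 Mm = 1.5e+06 m.
(a) rₚ = a(1 − e) = 1.5e+06 · (1 − 0.7) = 1.5e+06 · 0.3 ≈ 4.5e+05 m = 450 km.
(b) rₐ = a(1 + e) = 1.5e+06 · (1 + 0.7) = 1.5e+06 · 1.7 ≈ 2.55e+06 m = 2.55 Mm.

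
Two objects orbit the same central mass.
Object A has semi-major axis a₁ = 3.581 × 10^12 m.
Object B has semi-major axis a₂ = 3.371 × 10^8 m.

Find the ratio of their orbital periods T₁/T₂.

From Kepler's third law, (T₁/T₂)² = (a₁/a₂)³, so T₁/T₂ = (a₁/a₂)^(3/2).
a₁/a₂ = 3.581e+12 / 3.371e+08 = 10623.
T₁/T₂ = (10623)^(3/2) ≈ 1.095e+06.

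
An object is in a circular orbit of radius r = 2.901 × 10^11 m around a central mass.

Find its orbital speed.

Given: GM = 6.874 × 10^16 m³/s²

For a circular orbit, gravity supplies the centripetal force, so v = √(GM / r).
v = √(6.874e+16 / 2.901e+11) m/s ≈ 486.8 m/s = 486.8 m/s.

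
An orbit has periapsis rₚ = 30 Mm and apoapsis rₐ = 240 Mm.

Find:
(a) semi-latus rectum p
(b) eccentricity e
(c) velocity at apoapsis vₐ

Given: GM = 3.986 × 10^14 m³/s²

Convert to SI: rₚ = 30 Mm = 3e+07 m; rₐ = 240 Mm = 2.4e+08 m.
(a) From a = (rₚ + rₐ)/2 = 1.35e+08 m and e = (rₐ − rₚ)/(rₐ + rₚ) = 0.777778, p = a(1 − e²) = 1.35e+08 · (1 − (0.777778)²) ≈ 5.333e+07 m
(b) e = (rₐ − rₚ)/(rₐ + rₚ) = (2.4e+08 − 3e+07)/(2.4e+08 + 3e+07) ≈ 0.7778
(c) With a = (rₚ + rₐ)/2 = 1.35e+08 m, vₐ = √(GM (2/rₐ − 1/a)) = √(3.986e+14 · (2/2.4e+08 − 1/1.35e+08)) m/s ≈ 607.5 m/s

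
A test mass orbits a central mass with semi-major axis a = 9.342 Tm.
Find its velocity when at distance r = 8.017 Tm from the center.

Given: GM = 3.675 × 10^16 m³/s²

Convert to SI: a = 9.342 Tm = 9.342e+12 m; r = 8.017 Tm = 8.017e+12 m.
Vis-viva: v = √(GM · (2/r − 1/a)).
2/r − 1/a = 2/8.017e+12 − 1/9.342e+12 = 1.42426e-13 m⁻¹.
v = √(3.675e+16 · 1.42426e-13) m/s ≈ 72.35 m/s = 72.35 m/s.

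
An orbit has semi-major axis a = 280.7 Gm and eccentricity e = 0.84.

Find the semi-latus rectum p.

Convert to SI: a = 280.7 Gm = 2.807e+11 m.
p = a (1 − e²).
p = 2.807e+11 · (1 − (0.84)²) = 2.807e+11 · 0.2944 ≈ 8.264e+10 m = 82.64 Gm.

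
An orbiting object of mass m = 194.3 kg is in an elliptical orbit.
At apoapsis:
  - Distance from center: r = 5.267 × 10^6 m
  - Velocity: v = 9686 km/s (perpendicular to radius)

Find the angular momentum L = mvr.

Convert to SI: v = 9686 km/s = 9.686e+06 m/s.
Since v is perpendicular to r, L = m · v · r.
L = 194.3 · 9.686e+06 · 5.267e+06 kg·m²/s ≈ 9.912e+15 kg·m²/s.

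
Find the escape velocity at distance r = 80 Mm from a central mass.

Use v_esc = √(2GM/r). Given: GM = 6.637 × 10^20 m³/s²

Convert to SI: r = 80 Mm = 8e+07 m.
Escape velocity comes from setting total energy to zero: ½v² − GM/r = 0 ⇒ v_esc = √(2GM / r).
v_esc = √(2 · 6.637e+20 / 8e+07) m/s ≈ 4.073e+06 m/s = 4073 km/s.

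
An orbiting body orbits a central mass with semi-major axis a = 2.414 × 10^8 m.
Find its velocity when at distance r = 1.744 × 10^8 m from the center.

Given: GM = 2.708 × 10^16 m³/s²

Vis-viva: v = √(GM · (2/r − 1/a)).
2/r − 1/a = 2/1.744e+08 − 1/2.414e+08 = 7.32539e-09 m⁻¹.
v = √(2.708e+16 · 7.32539e-09) m/s ≈ 1.408e+04 m/s = 14.08 km/s.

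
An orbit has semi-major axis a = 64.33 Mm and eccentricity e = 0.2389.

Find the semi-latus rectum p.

Convert to SI: a = 64.33 Mm = 6.433e+07 m.
p = a (1 − e²).
p = 6.433e+07 · (1 − (0.2389)²) = 6.433e+07 · 0.942927 ≈ 6.066e+07 m = 60.66 Mm.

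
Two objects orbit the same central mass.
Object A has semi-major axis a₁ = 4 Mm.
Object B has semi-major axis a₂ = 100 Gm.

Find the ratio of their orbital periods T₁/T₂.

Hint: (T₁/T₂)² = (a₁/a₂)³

Convert to SI: a₁ = 4 Mm = 4e+06 m; a₂ = 100 Gm = 1e+11 m.
From Kepler's third law, (T₁/T₂)² = (a₁/a₂)³, so T₁/T₂ = (a₁/a₂)^(3/2).
a₁/a₂ = 4e+06 / 1e+11 = 4e-05.
T₁/T₂ = (4e-05)^(3/2) ≈ 2.53e-07.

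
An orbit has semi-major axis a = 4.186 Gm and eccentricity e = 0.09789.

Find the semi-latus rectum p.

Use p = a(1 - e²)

Convert to SI: a = 4.186 Gm = 4.186e+09 m.
p = a (1 − e²).
p = 4.186e+09 · (1 − (0.09789)²) = 4.186e+09 · 0.990418 ≈ 4.146e+09 m = 4.146 Gm.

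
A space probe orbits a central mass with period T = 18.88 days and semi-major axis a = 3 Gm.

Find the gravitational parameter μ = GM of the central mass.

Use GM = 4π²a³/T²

Convert to SI: T = 18.88 days = 1.63123e+06 s; a = 3 Gm = 3e+09 m.
GM = 4π² · a³ / T².
GM = 4π² · (3e+09)³ / (1.63123e+06)² m³/s² ≈ 4.006e+17 m³/s² = 4.006 × 10^17 m³/s².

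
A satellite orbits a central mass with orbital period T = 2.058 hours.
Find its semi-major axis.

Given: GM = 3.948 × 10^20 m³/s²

Convert to SI: T = 2.058 hours = 7408.8 s.
Invert Kepler's third law: a = (GM · T² / (4π²))^(1/3).
Substituting T = 7408.8 s and GM = 3.948e+20 m³/s²:
a = (3.948e+20 · (7408.8)² / (4π²))^(1/3) m
a ≈ 8.188e+08 m = 818.8 Mm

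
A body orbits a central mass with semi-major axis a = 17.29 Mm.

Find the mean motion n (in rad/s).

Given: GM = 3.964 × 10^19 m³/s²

Convert to SI: a = 17.29 Mm = 1.729e+07 m.
n = √(GM / a³).
n = √(3.964e+19 / (1.729e+07)³) rad/s ≈ 0.08757 rad/s.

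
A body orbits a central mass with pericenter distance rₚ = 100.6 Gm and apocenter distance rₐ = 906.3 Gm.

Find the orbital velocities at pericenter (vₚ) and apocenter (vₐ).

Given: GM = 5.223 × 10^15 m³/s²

Convert to SI: rₚ = 100.6 Gm = 1.006e+11 m; rₐ = 906.3 Gm = 9.063e+11 m.
Use the vis-viva equation v² = GM(2/r − 1/a) with a = (rₚ + rₐ)/2 = (1.006e+11 + 9.063e+11)/2 = 5.0345e+11 m.
vₚ = √(GM · (2/rₚ − 1/a)) = √(5.223e+15 · (2/1.006e+11 − 1/5.0345e+11)) m/s ≈ 305.7 m/s = 305.7 m/s.
vₐ = √(GM · (2/rₐ − 1/a)) = √(5.223e+15 · (2/9.063e+11 − 1/5.0345e+11)) m/s ≈ 33.93 m/s = 33.93 m/s.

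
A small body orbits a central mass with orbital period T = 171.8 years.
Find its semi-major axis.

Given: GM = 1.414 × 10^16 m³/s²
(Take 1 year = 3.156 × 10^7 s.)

Convert to SI: T = 171.8 years = 5.42201e+09 s.
Invert Kepler's third law: a = (GM · T² / (4π²))^(1/3).
Substituting T = 5.42201e+09 s and GM = 1.414e+16 m³/s²:
a = (1.414e+16 · (5.42201e+09)² / (4π²))^(1/3) m
a ≈ 2.192e+11 m = 219.2 Gm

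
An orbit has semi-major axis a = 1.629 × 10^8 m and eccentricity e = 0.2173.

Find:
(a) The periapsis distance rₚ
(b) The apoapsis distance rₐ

(a) rₚ = a(1 − e) = 1.629e+08 · (1 − 0.2173) = 1.629e+08 · 0.7827 ≈ 1.275e+08 m = 1.275 × 10^8 m.
(b) rₐ = a(1 + e) = 1.629e+08 · (1 + 0.2173) = 1.629e+08 · 1.2173 ≈ 1.983e+08 m = 1.983 × 10^8 m.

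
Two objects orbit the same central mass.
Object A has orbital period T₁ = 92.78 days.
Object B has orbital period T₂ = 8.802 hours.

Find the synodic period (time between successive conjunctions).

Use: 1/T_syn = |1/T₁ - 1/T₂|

Convert to SI: T₁ = 92.78 days = 8.01619e+06 s; T₂ = 8.802 hours = 31687.2 s.
T_syn = |T₁ · T₂ / (T₁ − T₂)|.
T_syn = |8.01619e+06 · 31687.2 / (8.01619e+06 − 31687.2)| s ≈ 3.181e+04 s = 8.837 hours.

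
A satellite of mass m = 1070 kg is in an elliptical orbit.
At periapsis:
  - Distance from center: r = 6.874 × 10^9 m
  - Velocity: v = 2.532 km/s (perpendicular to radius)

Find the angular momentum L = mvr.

Convert to SI: v = 2.532 km/s = 2532 m/s.
Since v is perpendicular to r, L = m · v · r.
L = 1070 · 2532 · 6.874e+09 kg·m²/s ≈ 1.862e+16 kg·m²/s.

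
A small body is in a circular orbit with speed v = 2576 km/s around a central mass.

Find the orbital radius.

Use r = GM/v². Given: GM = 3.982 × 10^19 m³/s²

Convert to SI: v = 2576 km/s = 2.576e+06 m/s.
For a circular orbit, v² = GM / r, so r = GM / v².
r = 3.982e+19 / (2.576e+06)² m ≈ 6.001e+06 m = 6.001 Mm.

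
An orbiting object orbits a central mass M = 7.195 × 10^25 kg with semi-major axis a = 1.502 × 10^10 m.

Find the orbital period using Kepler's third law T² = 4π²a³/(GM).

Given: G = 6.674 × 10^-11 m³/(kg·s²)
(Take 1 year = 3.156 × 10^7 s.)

GM = G · M = 6.674e-11 · 7.195e+25 = 4.80194e+15 m³/s².
Kepler's third law: T = 2π √(a³ / GM).
Substituting a = 1.502e+10 m and GM = 4.80194e+15 m³/s²:
T = 2π √((1.502e+10)³ / 4.80194e+15) s
T ≈ 1.669e+08 s = 5.289 years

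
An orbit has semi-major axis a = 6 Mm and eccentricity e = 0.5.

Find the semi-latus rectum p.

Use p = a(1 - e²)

Convert to SI: a = 6 Mm = 6e+06 m.
p = a (1 − e²).
p = 6e+06 · (1 − (0.5)²) = 6e+06 · 0.75 ≈ 4.5e+06 m = 4.5 Mm.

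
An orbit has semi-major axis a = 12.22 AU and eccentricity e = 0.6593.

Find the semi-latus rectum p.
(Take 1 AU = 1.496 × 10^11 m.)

Convert to SI: a = 12.22 AU = 1.82811e+12 m.
p = a (1 − e²).
p = 1.82811e+12 · (1 − (0.6593)²) = 1.82811e+12 · 0.565324 ≈ 1.033e+12 m = 6.908 AU.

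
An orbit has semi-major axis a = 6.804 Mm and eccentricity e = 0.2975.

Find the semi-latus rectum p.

Convert to SI: a = 6.804 Mm = 6.804e+06 m.
p = a (1 − e²).
p = 6.804e+06 · (1 − (0.2975)²) = 6.804e+06 · 0.911494 ≈ 6.202e+06 m = 6.202 Mm.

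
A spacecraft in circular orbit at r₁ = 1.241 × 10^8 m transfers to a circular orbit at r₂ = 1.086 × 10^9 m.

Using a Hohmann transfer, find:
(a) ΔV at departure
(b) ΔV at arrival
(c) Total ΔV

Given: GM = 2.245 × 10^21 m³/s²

Transfer semi-major axis: a_t = (r₁ + r₂)/2 = (1.241e+08 + 1.086e+09)/2 = 6.0505e+08 m.
Circular speeds: v₁ = √(GM/r₁) = 4.25326e+06 m/s, v₂ = √(GM/r₂) = 1.43778e+06 m/s.
Transfer speeds (vis-viva v² = GM(2/r − 1/a_t)): v₁ᵗ = 5.69825e+06 m/s, v₂ᵗ = 651154 m/s.
(a) ΔV₁ = |v₁ᵗ − v₁| ≈ 1.445e+06 m/s = 1445 km/s.
(b) ΔV₂ = |v₂ − v₂ᵗ| ≈ 7.866e+05 m/s = 786.6 km/s.
(c) ΔV_total = ΔV₁ + ΔV₂ ≈ 2.232e+06 m/s = 2232 km/s.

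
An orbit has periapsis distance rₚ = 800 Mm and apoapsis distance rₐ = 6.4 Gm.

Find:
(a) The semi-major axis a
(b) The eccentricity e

Convert to SI: rₚ = 800 Mm = 8e+08 m; rₐ = 6.4 Gm = 6.4e+09 m.
(a) a = (rₚ + rₐ) / 2 = (8e+08 + 6.4e+09) / 2 ≈ 3.6e+09 m = 3.6 Gm.
(b) e = (rₐ − rₚ) / (rₐ + rₚ) = (6.4e+09 − 8e+08) / (6.4e+09 + 8e+08) ≈ 0.7778.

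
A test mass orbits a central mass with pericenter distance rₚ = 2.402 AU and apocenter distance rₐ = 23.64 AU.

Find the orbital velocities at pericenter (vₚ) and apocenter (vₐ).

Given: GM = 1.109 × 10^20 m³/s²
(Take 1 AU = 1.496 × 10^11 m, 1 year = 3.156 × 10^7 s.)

Convert to SI: rₚ = 2.402 AU = 3.59339e+11 m; rₐ = 23.64 AU = 3.53654e+12 m.
Use the vis-viva equation v² = GM(2/r − 1/a) with a = (rₚ + rₐ)/2 = (3.59339e+11 + 3.53654e+12)/2 = 1.94794e+12 m.
vₚ = √(GM · (2/rₚ − 1/a)) = √(1.109e+20 · (2/3.59339e+11 − 1/1.94794e+12)) m/s ≈ 2.367e+04 m/s = 4.994 AU/year.
vₐ = √(GM · (2/rₐ − 1/a)) = √(1.109e+20 · (2/3.53654e+12 − 1/1.94794e+12)) m/s ≈ 2405 m/s = 0.5074 AU/year.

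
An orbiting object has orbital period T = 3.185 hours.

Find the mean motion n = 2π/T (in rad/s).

Convert to SI: T = 3.185 hours = 11466 s.
n = 2π / T.
n = 2π / 11466 s ≈ 0.000548 rad/s.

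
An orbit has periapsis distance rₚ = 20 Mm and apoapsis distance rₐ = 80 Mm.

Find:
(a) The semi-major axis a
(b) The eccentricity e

Convert to SI: rₚ = 20 Mm = 2e+07 m; rₐ = 80 Mm = 8e+07 m.
(a) a = (rₚ + rₐ) / 2 = (2e+07 + 8e+07) / 2 ≈ 5e+07 m = 50 Mm.
(b) e = (rₐ − rₚ) / (rₐ + rₚ) = (8e+07 − 2e+07) / (8e+07 + 2e+07) ≈ 0.6.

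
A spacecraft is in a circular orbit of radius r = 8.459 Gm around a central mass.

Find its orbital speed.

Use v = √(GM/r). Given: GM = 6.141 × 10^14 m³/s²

Convert to SI: r = 8.459 Gm = 8.459e+09 m.
For a circular orbit, gravity supplies the centripetal force, so v = √(GM / r).
v = √(6.141e+14 / 8.459e+09) m/s ≈ 269.4 m/s = 269.4 m/s.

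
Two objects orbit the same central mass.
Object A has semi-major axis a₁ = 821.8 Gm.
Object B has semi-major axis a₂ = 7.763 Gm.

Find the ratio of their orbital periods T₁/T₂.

Convert to SI: a₁ = 821.8 Gm = 8.218e+11 m; a₂ = 7.763 Gm = 7.763e+09 m.
From Kepler's third law, (T₁/T₂)² = (a₁/a₂)³, so T₁/T₂ = (a₁/a₂)^(3/2).
a₁/a₂ = 8.218e+11 / 7.763e+09 = 105.861.
T₁/T₂ = (105.861)^(3/2) ≈ 1089.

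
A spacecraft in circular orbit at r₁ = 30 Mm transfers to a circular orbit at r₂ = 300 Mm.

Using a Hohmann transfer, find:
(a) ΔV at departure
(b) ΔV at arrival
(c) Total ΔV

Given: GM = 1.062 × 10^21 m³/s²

Convert to SI: r₁ = 30 Mm = 3e+07 m; r₂ = 300 Mm = 3e+08 m.
Transfer semi-major axis: a_t = (r₁ + r₂)/2 = (3e+07 + 3e+08)/2 = 1.65e+08 m.
Circular speeds: v₁ = √(GM/r₁) = 5.94979e+06 m/s, v₂ = √(GM/r₂) = 1.88149e+06 m/s.
Transfer speeds (vis-viva v² = GM(2/r − 1/a_t)): v₁ᵗ = 8.0227e+06 m/s, v₂ᵗ = 802270 m/s.
(a) ΔV₁ = |v₁ᵗ − v₁| ≈ 2.073e+06 m/s = 2073 km/s.
(b) ΔV₂ = |v₂ − v₂ᵗ| ≈ 1.079e+06 m/s = 1079 km/s.
(c) ΔV_total = ΔV₁ + ΔV₂ ≈ 3.152e+06 m/s = 3152 km/s.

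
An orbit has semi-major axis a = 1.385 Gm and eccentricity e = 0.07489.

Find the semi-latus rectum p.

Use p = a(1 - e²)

Convert to SI: a = 1.385 Gm = 1.385e+09 m.
p = a (1 − e²).
p = 1.385e+09 · (1 − (0.07489)²) = 1.385e+09 · 0.994391 ≈ 1.377e+09 m = 1.377 Gm.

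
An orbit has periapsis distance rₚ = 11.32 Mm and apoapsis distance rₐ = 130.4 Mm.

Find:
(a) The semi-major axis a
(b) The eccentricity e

Convert to SI: rₚ = 11.32 Mm = 1.132e+07 m; rₐ = 130.4 Mm = 1.304e+08 m.
(a) a = (rₚ + rₐ) / 2 = (1.132e+07 + 1.304e+08) / 2 ≈ 7.086e+07 m = 70.86 Mm.
(b) e = (rₐ − rₚ) / (rₐ + rₚ) = (1.304e+08 − 1.132e+07) / (1.304e+08 + 1.132e+07) ≈ 0.8402.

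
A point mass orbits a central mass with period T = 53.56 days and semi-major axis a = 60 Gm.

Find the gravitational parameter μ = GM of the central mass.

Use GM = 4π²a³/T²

Convert to SI: T = 53.56 days = 4.62758e+06 s; a = 60 Gm = 6e+10 m.
GM = 4π² · a³ / T².
GM = 4π² · (6e+10)³ / (4.62758e+06)² m³/s² ≈ 3.982e+20 m³/s² = 3.982 × 10^20 m³/s².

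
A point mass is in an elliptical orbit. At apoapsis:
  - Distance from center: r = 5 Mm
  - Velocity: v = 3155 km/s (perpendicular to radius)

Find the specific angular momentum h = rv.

Convert to SI: r = 5 Mm = 5e+06 m; v = 3155 km/s = 3.155e+06 m/s.
With v perpendicular to r, h = r · v.
h = 5e+06 · 3.155e+06 m²/s ≈ 1.578e+13 m²/s.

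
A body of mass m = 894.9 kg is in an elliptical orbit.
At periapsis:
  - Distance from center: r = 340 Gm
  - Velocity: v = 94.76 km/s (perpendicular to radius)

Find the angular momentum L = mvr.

Convert to SI: r = 340 Gm = 3.4e+11 m; v = 94.76 km/s = 94760 m/s.
Since v is perpendicular to r, L = m · v · r.
L = 894.9 · 94760 · 3.4e+11 kg·m²/s ≈ 2.883e+19 kg·m²/s.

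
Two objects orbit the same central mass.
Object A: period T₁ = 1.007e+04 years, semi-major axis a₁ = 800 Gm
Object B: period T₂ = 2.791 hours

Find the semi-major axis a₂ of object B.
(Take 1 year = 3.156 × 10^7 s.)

Convert to SI: T₁ = 1.007e+04 years = 3.17809e+11 s; a₁ = 800 Gm = 8e+11 m; T₂ = 2.791 hours = 10047.6 s.
Kepler's third law: (T₁/T₂)² = (a₁/a₂)³ ⇒ a₂ = a₁ · (T₂/T₁)^(2/3).
T₂/T₁ = 10047.6 / 3.17809e+11 = 3.16152e-08.
a₂ = 8e+11 · (3.16152e-08)^(2/3) m ≈ 7.999e+06 m = 7.999 Mm.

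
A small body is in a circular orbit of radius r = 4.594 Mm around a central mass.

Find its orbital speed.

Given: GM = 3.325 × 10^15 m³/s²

Convert to SI: r = 4.594 Mm = 4.594e+06 m.
For a circular orbit, gravity supplies the centripetal force, so v = √(GM / r).
v = √(3.325e+15 / 4.594e+06) m/s ≈ 2.69e+04 m/s = 26.9 km/s.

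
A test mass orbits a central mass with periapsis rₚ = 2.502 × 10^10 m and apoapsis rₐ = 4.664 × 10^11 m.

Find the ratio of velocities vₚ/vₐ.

Conservation of angular momentum gives rₚvₚ = rₐvₐ, so vₚ/vₐ = rₐ/rₚ.
vₚ/vₐ = 4.664e+11 / 2.502e+10 ≈ 18.64.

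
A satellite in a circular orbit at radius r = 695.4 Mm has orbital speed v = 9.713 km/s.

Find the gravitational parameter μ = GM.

Convert to SI: r = 695.4 Mm = 6.954e+08 m; v = 9.713 km/s = 9713 m/s.
For a circular orbit v² = GM/r, so GM = v² · r.
GM = (9713)² · 6.954e+08 m³/s² ≈ 6.561e+16 m³/s² = 6.561 × 10^16 m³/s².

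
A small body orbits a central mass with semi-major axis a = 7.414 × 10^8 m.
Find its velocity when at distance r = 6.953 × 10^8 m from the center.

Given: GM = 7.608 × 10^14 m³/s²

Vis-viva: v = √(GM · (2/r − 1/a)).
2/r − 1/a = 2/6.953e+08 − 1/7.414e+08 = 1.52766e-09 m⁻¹.
v = √(7.608e+14 · 1.52766e-09) m/s ≈ 1078 m/s = 1.078 km/s.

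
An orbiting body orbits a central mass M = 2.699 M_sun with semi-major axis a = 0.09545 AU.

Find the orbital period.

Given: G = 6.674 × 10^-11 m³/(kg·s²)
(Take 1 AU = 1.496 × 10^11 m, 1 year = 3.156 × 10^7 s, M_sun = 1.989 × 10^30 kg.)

Convert to SI: a = 0.09545 AU = 1.42793e+10 m; M = 2.699 M_sun = 5.36831e+30 kg.
GM = G · M = 6.674e-11 · 5.36831e+30 = 3.58281e+20 m³/s².
Kepler's third law: T = 2π √(a³ / GM).
Substituting a = 1.42793e+10 m and GM = 3.58281e+20 m³/s²:
T = 2π √((1.42793e+10)³ / 3.58281e+20) s
T ≈ 5.664e+05 s = 0.01795 years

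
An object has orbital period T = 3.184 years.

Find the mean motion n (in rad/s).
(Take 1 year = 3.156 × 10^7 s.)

Convert to SI: T = 3.184 years = 1.00487e+08 s.
n = 2π / T.
n = 2π / 1.00487e+08 s ≈ 6.253e-08 rad/s.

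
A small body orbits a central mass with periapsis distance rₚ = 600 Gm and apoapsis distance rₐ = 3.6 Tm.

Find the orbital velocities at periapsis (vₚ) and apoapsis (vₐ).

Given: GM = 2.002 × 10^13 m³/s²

Convert to SI: rₚ = 600 Gm = 6e+11 m; rₐ = 3.6 Tm = 3.6e+12 m.
Use the vis-viva equation v² = GM(2/r − 1/a) with a = (rₚ + rₐ)/2 = (6e+11 + 3.6e+12)/2 = 2.1e+12 m.
vₚ = √(GM · (2/rₚ − 1/a)) = √(2.002e+13 · (2/6e+11 − 1/2.1e+12)) m/s ≈ 7.563 m/s = 7.563 m/s.
vₐ = √(GM · (2/rₐ − 1/a)) = √(2.002e+13 · (2/3.6e+12 − 1/2.1e+12)) m/s ≈ 1.261 m/s = 1.261 m/s.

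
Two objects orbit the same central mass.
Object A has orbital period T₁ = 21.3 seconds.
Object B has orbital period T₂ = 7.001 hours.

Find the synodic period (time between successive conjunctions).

Convert to SI: T₂ = 7.001 hours = 25203.6 s.
T_syn = |T₁ · T₂ / (T₁ − T₂)|.
T_syn = |21.3 · 25203.6 / (21.3 − 25203.6)| s ≈ 21.32 s = 21.32 seconds.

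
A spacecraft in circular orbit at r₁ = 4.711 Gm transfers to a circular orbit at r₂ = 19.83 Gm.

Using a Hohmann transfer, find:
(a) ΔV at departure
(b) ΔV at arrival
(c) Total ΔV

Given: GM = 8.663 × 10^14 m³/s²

Convert to SI: r₁ = 4.711 Gm = 4.711e+09 m; r₂ = 19.83 Gm = 1.983e+10 m.
Transfer semi-major axis: a_t = (r₁ + r₂)/2 = (4.711e+09 + 1.983e+10)/2 = 1.22705e+10 m.
Circular speeds: v₁ = √(GM/r₁) = 428.823 m/s, v₂ = √(GM/r₂) = 209.013 m/s.
Transfer speeds (vis-viva v² = GM(2/r − 1/a_t)): v₁ᵗ = 545.14 m/s, v₂ᵗ = 129.508 m/s.
(a) ΔV₁ = |v₁ᵗ − v₁| ≈ 116.3 m/s = 116.3 m/s.
(b) ΔV₂ = |v₂ − v₂ᵗ| ≈ 79.5 m/s = 79.5 m/s.
(c) ΔV_total = ΔV₁ + ΔV₂ ≈ 195.8 m/s = 195.8 m/s.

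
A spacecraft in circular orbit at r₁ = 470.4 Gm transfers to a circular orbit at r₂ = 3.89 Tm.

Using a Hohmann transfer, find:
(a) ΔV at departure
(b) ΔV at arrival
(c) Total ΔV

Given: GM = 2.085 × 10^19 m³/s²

Convert to SI: r₁ = 470.4 Gm = 4.704e+11 m; r₂ = 3.89 Tm = 3.89e+12 m.
Transfer semi-major axis: a_t = (r₁ + r₂)/2 = (4.704e+11 + 3.89e+12)/2 = 2.1802e+12 m.
Circular speeds: v₁ = √(GM/r₁) = 6657.63 m/s, v₂ = √(GM/r₂) = 2315.15 m/s.
Transfer speeds (vis-viva v² = GM(2/r − 1/a_t)): v₁ᵗ = 8892.95 m/s, v₂ᵗ = 1075.38 m/s.
(a) ΔV₁ = |v₁ᵗ − v₁| ≈ 2235 m/s = 2.235 km/s.
(b) ΔV₂ = |v₂ − v₂ᵗ| ≈ 1240 m/s = 1.24 km/s.
(c) ΔV_total = ΔV₁ + ΔV₂ ≈ 3475 m/s = 3.475 km/s.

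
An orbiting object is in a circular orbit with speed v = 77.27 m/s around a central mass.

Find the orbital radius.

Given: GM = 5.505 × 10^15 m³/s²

For a circular orbit, v² = GM / r, so r = GM / v².
r = 5.505e+15 / (77.27)² m ≈ 9.22e+11 m = 9.22 × 10^11 m.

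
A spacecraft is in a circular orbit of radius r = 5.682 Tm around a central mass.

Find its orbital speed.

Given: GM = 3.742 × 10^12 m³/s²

Convert to SI: r = 5.682 Tm = 5.682e+12 m.
For a circular orbit, gravity supplies the centripetal force, so v = √(GM / r).
v = √(3.742e+12 / 5.682e+12) m/s ≈ 0.8115 m/s = 0.8115 m/s.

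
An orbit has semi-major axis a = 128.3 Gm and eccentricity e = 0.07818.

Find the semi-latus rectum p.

Convert to SI: a = 128.3 Gm = 1.283e+11 m.
p = a (1 − e²).
p = 1.283e+11 · (1 − (0.07818)²) = 1.283e+11 · 0.993888 ≈ 1.275e+11 m = 127.5 Gm.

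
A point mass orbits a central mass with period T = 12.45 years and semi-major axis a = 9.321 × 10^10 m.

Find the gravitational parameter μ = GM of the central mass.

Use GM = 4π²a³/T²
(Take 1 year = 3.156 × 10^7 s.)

Convert to SI: T = 12.45 years = 3.92922e+08 s.
GM = 4π² · a³ / T².
GM = 4π² · (9.321e+10)³ / (3.92922e+08)² m³/s² ≈ 2.071e+17 m³/s² = 2.071 × 10^17 m³/s².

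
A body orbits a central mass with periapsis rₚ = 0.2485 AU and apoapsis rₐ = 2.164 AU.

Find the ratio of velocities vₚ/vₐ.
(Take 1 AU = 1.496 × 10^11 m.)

Convert to SI: rₚ = 0.2485 AU = 3.71756e+10 m; rₐ = 2.164 AU = 3.23734e+11 m.
Conservation of angular momentum gives rₚvₚ = rₐvₐ, so vₚ/vₐ = rₐ/rₚ.
vₚ/vₐ = 3.23734e+11 / 3.71756e+10 ≈ 8.708.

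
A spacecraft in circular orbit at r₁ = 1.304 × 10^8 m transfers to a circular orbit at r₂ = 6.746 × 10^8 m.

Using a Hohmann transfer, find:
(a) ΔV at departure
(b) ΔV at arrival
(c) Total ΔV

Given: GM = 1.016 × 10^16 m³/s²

Transfer semi-major axis: a_t = (r₁ + r₂)/2 = (1.304e+08 + 6.746e+08)/2 = 4.025e+08 m.
Circular speeds: v₁ = √(GM/r₁) = 8826.9 m/s, v₂ = √(GM/r₂) = 3880.82 m/s.
Transfer speeds (vis-viva v² = GM(2/r − 1/a_t)): v₁ᵗ = 11427.4 m/s, v₂ᵗ = 2208.92 m/s.
(a) ΔV₁ = |v₁ᵗ − v₁| ≈ 2601 m/s = 2.601 km/s.
(b) ΔV₂ = |v₂ − v₂ᵗ| ≈ 1672 m/s = 1.672 km/s.
(c) ΔV_total = ΔV₁ + ΔV₂ ≈ 4272 m/s = 4.272 km/s.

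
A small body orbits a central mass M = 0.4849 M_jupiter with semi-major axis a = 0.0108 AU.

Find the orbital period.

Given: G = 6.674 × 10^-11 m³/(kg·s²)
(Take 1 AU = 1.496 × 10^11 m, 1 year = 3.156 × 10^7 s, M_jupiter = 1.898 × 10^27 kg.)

Convert to SI: a = 0.0108 AU = 1.61568e+09 m; M = 0.4849 M_jupiter = 9.2034e+26 kg.
GM = G · M = 6.674e-11 · 9.2034e+26 = 6.14235e+16 m³/s².
Kepler's third law: T = 2π √(a³ / GM).
Substituting a = 1.61568e+09 m and GM = 6.14235e+16 m³/s²:
T = 2π √((1.61568e+09)³ / 6.14235e+16) s
T ≈ 1.646e+06 s = 0.05217 years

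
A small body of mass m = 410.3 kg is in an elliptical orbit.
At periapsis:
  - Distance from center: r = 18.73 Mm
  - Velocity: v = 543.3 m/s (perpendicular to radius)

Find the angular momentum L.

Convert to SI: r = 18.73 Mm = 1.873e+07 m.
Since v is perpendicular to r, L = m · v · r.
L = 410.3 · 543.3 · 1.873e+07 kg·m²/s ≈ 4.175e+12 kg·m²/s.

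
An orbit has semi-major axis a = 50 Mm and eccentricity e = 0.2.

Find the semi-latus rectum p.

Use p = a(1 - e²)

Convert to SI: a = 50 Mm = 5e+07 m.
p = a (1 − e²).
p = 5e+07 · (1 − (0.2)²) = 5e+07 · 0.96 ≈ 4.8e+07 m = 48 Mm.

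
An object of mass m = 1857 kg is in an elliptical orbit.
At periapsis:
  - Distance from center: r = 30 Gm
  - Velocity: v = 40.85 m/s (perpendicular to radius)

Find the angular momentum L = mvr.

Convert to SI: r = 30 Gm = 3e+10 m.
Since v is perpendicular to r, L = m · v · r.
L = 1857 · 40.85 · 3e+10 kg·m²/s ≈ 2.276e+15 kg·m²/s.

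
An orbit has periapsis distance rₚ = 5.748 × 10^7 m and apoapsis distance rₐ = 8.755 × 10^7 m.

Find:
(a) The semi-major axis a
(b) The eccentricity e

(a) a = (rₚ + rₐ) / 2 = (5.748e+07 + 8.755e+07) / 2 ≈ 7.252e+07 m = 7.252 × 10^7 m.
(b) e = (rₐ − rₚ) / (rₐ + rₚ) = (8.755e+07 − 5.748e+07) / (8.755e+07 + 5.748e+07) ≈ 0.2073.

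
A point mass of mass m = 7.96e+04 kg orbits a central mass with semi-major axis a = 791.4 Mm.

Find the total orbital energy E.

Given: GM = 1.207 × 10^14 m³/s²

Convert to SI: a = 791.4 Mm = 7.914e+08 m.
E = −GMm / (2a).
E = −1.207e+14 · 7.96e+04 / (2 · 7.914e+08) J ≈ -6.07e+09 J = -6.07 GJ.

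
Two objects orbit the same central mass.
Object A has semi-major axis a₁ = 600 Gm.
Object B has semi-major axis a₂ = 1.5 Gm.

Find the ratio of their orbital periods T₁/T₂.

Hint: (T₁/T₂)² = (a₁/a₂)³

Convert to SI: a₁ = 600 Gm = 6e+11 m; a₂ = 1.5 Gm = 1.5e+09 m.
From Kepler's third law, (T₁/T₂)² = (a₁/a₂)³, so T₁/T₂ = (a₁/a₂)^(3/2).
a₁/a₂ = 6e+11 / 1.5e+09 = 400.
T₁/T₂ = (400)^(3/2) ≈ 8000.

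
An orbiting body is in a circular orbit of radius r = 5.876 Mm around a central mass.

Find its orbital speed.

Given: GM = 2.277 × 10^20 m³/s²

Convert to SI: r = 5.876 Mm = 5.876e+06 m.
For a circular orbit, gravity supplies the centripetal force, so v = √(GM / r).
v = √(2.277e+20 / 5.876e+06) m/s ≈ 6.225e+06 m/s = 6225 km/s.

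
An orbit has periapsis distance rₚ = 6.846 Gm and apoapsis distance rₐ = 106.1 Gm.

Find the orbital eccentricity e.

Convert to SI: rₚ = 6.846 Gm = 6.846e+09 m; rₐ = 106.1 Gm = 1.061e+11 m.
e = (rₐ − rₚ) / (rₐ + rₚ).
e = (1.061e+11 − 6.846e+09) / (1.061e+11 + 6.846e+09) = 9.9254e+10 / 1.12946e+11 ≈ 0.8788.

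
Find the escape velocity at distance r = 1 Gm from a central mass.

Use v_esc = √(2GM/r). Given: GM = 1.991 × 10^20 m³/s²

Convert to SI: r = 1 Gm = 1e+09 m.
Escape velocity comes from setting total energy to zero: ½v² − GM/r = 0 ⇒ v_esc = √(2GM / r).
v_esc = √(2 · 1.991e+20 / 1e+09) m/s ≈ 6.31e+05 m/s = 631 km/s.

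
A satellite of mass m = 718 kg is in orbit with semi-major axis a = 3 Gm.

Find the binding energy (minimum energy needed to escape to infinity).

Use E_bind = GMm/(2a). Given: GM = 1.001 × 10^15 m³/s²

Convert to SI: a = 3 Gm = 3e+09 m.
Total orbital energy is E = −GMm/(2a); binding energy is E_bind = −E = GMm/(2a).
E_bind = 1.001e+15 · 718 / (2 · 3e+09) J ≈ 1.198e+08 J = 119.8 MJ.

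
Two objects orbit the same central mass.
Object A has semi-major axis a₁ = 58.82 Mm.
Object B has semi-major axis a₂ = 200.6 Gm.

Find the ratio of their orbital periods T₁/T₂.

Convert to SI: a₁ = 58.82 Mm = 5.882e+07 m; a₂ = 200.6 Gm = 2.006e+11 m.
From Kepler's third law, (T₁/T₂)² = (a₁/a₂)³, so T₁/T₂ = (a₁/a₂)^(3/2).
a₁/a₂ = 5.882e+07 / 2.006e+11 = 0.00029322.
T₁/T₂ = (0.00029322)^(3/2) ≈ 5.021e-06.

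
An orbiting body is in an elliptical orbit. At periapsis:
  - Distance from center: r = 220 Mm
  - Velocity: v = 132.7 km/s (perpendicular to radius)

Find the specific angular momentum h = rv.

Convert to SI: r = 220 Mm = 2.2e+08 m; v = 132.7 km/s = 132700 m/s.
With v perpendicular to r, h = r · v.
h = 2.2e+08 · 132700 m²/s ≈ 2.919e+13 m²/s.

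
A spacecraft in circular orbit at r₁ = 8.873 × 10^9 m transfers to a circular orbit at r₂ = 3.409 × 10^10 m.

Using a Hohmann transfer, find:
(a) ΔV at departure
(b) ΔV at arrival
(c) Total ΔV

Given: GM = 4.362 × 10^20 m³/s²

Transfer semi-major axis: a_t = (r₁ + r₂)/2 = (8.873e+09 + 3.409e+10)/2 = 2.14815e+10 m.
Circular speeds: v₁ = √(GM/r₁) = 221721 m/s, v₂ = √(GM/r₂) = 113117 m/s.
Transfer speeds (vis-viva v² = GM(2/r − 1/a_t)): v₁ᵗ = 279311 m/s, v₂ᵗ = 72699.6 m/s.
(a) ΔV₁ = |v₁ᵗ − v₁| ≈ 5.759e+04 m/s = 57.59 km/s.
(b) ΔV₂ = |v₂ − v₂ᵗ| ≈ 4.042e+04 m/s = 40.42 km/s.
(c) ΔV_total = ΔV₁ + ΔV₂ ≈ 9.801e+04 m/s = 98.01 km/s.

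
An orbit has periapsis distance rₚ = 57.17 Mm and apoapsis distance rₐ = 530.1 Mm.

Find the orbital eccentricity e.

Convert to SI: rₚ = 57.17 Mm = 5.717e+07 m; rₐ = 530.1 Mm = 5.301e+08 m.
e = (rₐ − rₚ) / (rₐ + rₚ).
e = (5.301e+08 − 5.717e+07) / (5.301e+08 + 5.717e+07) = 4.7293e+08 / 5.8727e+08 ≈ 0.8053.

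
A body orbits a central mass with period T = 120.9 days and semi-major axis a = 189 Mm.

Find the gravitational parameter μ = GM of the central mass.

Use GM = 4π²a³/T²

Convert to SI: T = 120.9 days = 1.04458e+07 s; a = 189 Mm = 1.89e+08 m.
GM = 4π² · a³ / T².
GM = 4π² · (1.89e+08)³ / (1.04458e+07)² m³/s² ≈ 2.443e+12 m³/s² = 2.443 × 10^12 m³/s².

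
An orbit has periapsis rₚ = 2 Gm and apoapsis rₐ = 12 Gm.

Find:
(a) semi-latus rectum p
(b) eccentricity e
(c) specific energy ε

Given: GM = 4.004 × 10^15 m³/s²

Convert to SI: rₚ = 2 Gm = 2e+09 m; rₐ = 12 Gm = 1.2e+10 m.
(a) From a = (rₚ + rₐ)/2 = 7e+09 m and e = (rₐ − rₚ)/(rₐ + rₚ) = 0.714286, p = a(1 − e²) = 7e+09 · (1 − (0.714286)²) ≈ 3.429e+09 m
(b) e = (rₐ − rₚ)/(rₐ + rₚ) = (1.2e+10 − 2e+09)/(1.2e+10 + 2e+09) ≈ 0.7143
(c) With a = (rₚ + rₐ)/2 = 7e+09 m, ε = −GM/(2a) = −4.004e+15/(2 · 7e+09) J/kg ≈ -2.86e+05 J/kg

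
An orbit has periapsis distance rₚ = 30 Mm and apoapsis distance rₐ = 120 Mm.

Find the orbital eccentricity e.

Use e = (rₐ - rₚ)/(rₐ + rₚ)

Convert to SI: rₚ = 30 Mm = 3e+07 m; rₐ = 120 Mm = 1.2e+08 m.
e = (rₐ − rₚ) / (rₐ + rₚ).
e = (1.2e+08 − 3e+07) / (1.2e+08 + 3e+07) = 9e+07 / 1.5e+08 ≈ 0.6.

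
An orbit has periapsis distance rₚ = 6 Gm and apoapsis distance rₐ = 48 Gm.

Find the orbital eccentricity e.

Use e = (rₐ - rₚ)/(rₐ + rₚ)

Convert to SI: rₚ = 6 Gm = 6e+09 m; rₐ = 48 Gm = 4.8e+10 m.
e = (rₐ − rₚ) / (rₐ + rₚ).
e = (4.8e+10 − 6e+09) / (4.8e+10 + 6e+09) = 4.2e+10 / 5.4e+10 ≈ 0.7778.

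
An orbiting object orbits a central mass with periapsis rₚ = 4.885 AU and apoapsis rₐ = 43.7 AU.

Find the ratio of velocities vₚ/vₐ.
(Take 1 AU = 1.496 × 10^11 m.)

Convert to SI: rₚ = 4.885 AU = 7.30796e+11 m; rₐ = 43.7 AU = 6.53752e+12 m.
Conservation of angular momentum gives rₚvₚ = rₐvₐ, so vₚ/vₐ = rₐ/rₚ.
vₚ/vₐ = 6.53752e+12 / 7.30796e+11 ≈ 8.946.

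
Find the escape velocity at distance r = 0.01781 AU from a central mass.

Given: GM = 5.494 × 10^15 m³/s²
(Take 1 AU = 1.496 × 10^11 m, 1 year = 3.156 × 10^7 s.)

Convert to SI: r = 0.01781 AU = 2.66438e+09 m.
Escape velocity comes from setting total energy to zero: ½v² − GM/r = 0 ⇒ v_esc = √(2GM / r).
v_esc = √(2 · 5.494e+15 / 2.66438e+09) m/s ≈ 2031 m/s = 0.4284 AU/year.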